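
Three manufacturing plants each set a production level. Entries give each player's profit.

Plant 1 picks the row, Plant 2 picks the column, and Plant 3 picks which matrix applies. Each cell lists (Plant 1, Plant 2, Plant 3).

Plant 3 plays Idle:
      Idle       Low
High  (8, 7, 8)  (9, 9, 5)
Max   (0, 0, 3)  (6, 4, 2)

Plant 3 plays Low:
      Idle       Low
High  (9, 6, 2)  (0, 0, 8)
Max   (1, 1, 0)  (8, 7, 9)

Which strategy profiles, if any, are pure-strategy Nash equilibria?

For each player, find the best response to each opponent profile; mutual best responses are the pure NE.
Plant 1 against (Idle, Idle): payoffs 8, 0 → best response High.
Plant 1 against (Idle, Low): payoffs 9, 1 → best response High.
Plant 1 against (Low, Idle): payoffs 9, 6 → best response High.
Plant 1 against (Low, Low): payoffs 0, 8 → best response Max.
Plant 2 against (High, Idle): payoffs 7, 9 → best response Low.
Plant 2 against (High, Low): payoffs 6, 0 → best response Idle.
Plant 2 against (Max, Idle): payoffs 0, 4 → best response Low.
Plant 2 against (Max, Low): payoffs 1, 7 → best response Low.
Plant 3 against (High, Idle): payoffs 8, 2 → best response Idle.
Plant 3 against (High, Low): payoffs 5, 8 → best response Low.
Plant 3 against (Max, Idle): payoffs 3, 0 → best response Idle.
Plant 3 against (Max, Low): payoffs 2, 9 → best response Low.
Mutual best responses: (Max, Low, Low).

Pure NE: (Max, Low, Low)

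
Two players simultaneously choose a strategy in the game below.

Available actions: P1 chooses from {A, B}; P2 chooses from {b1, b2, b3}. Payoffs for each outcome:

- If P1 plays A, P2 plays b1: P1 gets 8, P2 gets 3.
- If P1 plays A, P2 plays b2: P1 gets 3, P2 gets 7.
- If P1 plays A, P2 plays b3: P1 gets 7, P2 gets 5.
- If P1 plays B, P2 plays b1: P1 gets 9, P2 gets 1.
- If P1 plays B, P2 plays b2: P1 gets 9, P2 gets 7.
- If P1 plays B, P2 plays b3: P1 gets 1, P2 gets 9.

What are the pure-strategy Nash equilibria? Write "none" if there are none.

Check each profile: it is a Nash equilibrium iff no player can strictly gain by switching unilaterally.
(A, b1): P1 can switch to B (8 → 9). Not NE.
(A, b2): P1 can switch to B (3 → 9). Not NE.
(A, b3): P2 can switch to b2 (5 → 7). Not NE.
(B, b1): P2 can switch to b2 (1 → 7). Not NE.
(B, b2): P2 can switch to b3 (7 → 9). Not NE.
(B, b3): P1 can switch to A (1 → 7). Not NE.

No pure-strategy Nash equilibrium.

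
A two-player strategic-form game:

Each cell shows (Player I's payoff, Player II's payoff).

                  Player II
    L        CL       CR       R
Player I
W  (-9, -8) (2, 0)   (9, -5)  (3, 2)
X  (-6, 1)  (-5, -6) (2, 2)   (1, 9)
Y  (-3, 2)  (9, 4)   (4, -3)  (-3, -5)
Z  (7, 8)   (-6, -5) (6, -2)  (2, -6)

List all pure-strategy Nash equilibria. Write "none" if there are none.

(W, R), (Y, CL), (Z, L)

For each player, find the best response to each opponent profile; mutual best responses are the pure NE.
Player I against L: payoffs -9, -6, -3, 7 → best response Z.
Player I against CL: payoffs 2, -5, 9, -6 → best response Y.
Player I against CR: payoffs 9, 2, 4, 6 → best response W.
Player I against R: payoffs 3, 1, -3, 2 → best response W.
Player II against W: payoffs -8, 0, -5, 2 → best response R.
Player II against X: payoffs 1, -6, 2, 9 → best response R.
Player II against Y: payoffs 2, 4, -3, -5 → best response CL.
Player II against Z: payoffs 8, -5, -2, -6 → best response L.
Mutual best responses: (W, R); (Y, CL); (Z, L).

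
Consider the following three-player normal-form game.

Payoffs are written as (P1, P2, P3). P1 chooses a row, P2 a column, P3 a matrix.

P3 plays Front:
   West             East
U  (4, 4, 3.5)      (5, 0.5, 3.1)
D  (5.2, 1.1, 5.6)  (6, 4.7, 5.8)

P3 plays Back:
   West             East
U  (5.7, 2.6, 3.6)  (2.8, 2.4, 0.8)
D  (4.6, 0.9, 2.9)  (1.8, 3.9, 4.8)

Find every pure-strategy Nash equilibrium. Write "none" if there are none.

The pure Nash equilibria are (U, West, Back), (D, East, Front).

(U, West, Front): P1 can switch to D (4 → 5.2). Not NE.
(U, West, Back): P1 gets 5.7, best alternative 4.6; P2 gets 2.6, best alternative 2.4; P3 gets 3.6, best alternative 3.5. No profitable deviation — NE.
(U, East, Front): P1 can switch to D (5 → 6). Not NE.
(U, East, Back): P2 can switch to West (2.4 → 2.6). Not NE.
(D, West, Front): P2 can switch to East (1.1 → 4.7). Not NE.
(D, West, Back): P1 can switch to U (4.6 → 5.7). Not NE.
(D, East, Front): P1 gets 6, best alternative 5; P2 gets 4.7, best alternative 1.1; P3 gets 5.8, best alternative 4.8. No profitable deviation — NE.
(D, East, Back): P1 can switch to U (1.8 → 2.8). Not NE.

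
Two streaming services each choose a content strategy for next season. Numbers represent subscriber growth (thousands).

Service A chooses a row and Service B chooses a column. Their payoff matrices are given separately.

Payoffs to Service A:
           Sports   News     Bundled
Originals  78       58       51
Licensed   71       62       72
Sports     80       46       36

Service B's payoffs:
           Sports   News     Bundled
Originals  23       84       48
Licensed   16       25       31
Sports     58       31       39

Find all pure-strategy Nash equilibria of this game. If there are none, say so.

(Licensed, Bundled); (Sports, Sports)

Service A against Sports: payoffs 78, 71, 80 → best response Sports.
Service A against News: payoffs 58, 62, 46 → best response Licensed.
Service A against Bundled: payoffs 51, 72, 36 → best response Licensed.
Service B against Originals: payoffs 23, 84, 48 → best response News.
Service B against Licensed: payoffs 16, 25, 31 → best response Bundled.
Service B against Sports: payoffs 58, 31, 39 → best response Sports.
Mutual best responses: (Licensed, Bundled); (Sports, Sports).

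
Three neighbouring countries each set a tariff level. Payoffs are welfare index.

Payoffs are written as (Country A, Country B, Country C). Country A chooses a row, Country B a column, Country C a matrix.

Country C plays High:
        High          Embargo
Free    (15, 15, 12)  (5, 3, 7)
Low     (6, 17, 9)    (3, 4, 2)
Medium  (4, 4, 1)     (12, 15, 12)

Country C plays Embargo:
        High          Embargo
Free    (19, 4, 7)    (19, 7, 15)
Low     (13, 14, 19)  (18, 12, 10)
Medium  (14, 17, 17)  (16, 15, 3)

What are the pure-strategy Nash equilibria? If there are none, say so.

Country A against (High, High): payoffs 15, 6, 4 → best response Free.
Country A against (High, Embargo): payoffs 19, 13, 14 → best response Free.
Country A against (Embargo, High): payoffs 5, 3, 12 → best response Medium.
Country A against (Embargo, Embargo): payoffs 19, 18, 16 → best response Free.
Country B against (Free, High): payoffs 15, 3 → best response High.
Country B against (Free, Embargo): payoffs 4, 7 → best response Embargo.
Country B against (Low, High): payoffs 17, 4 → best response High.
Country B against (Low, Embargo): payoffs 14, 12 → best response High.
Country B against (Medium, High): payoffs 4, 15 → best response Embargo.
Country B against (Medium, Embargo): payoffs 17, 15 → best response High.
Country C against (Free, High): payoffs 12, 7 → best response High.
Country C against (Free, Embargo): payoffs 7, 15 → best response Embargo.
Country C against (Low, High): payoffs 9, 19 → best response Embargo.
Country C against (Low, Embargo): payoffs 2, 10 → best response Embargo.
Country C against (Medium, High): payoffs 1, 17 → best response Embargo.
Country C against (Medium, Embargo): payoffs 12, 3 → best response High.
Mutual best responses: (Free, High, High); (Free, Embargo, Embargo); (Medium, Embargo, High).

Pure-strategy Nash equilibria: (Free, High, High); (Free, Embargo, Embargo); (Medium, Embargo, High)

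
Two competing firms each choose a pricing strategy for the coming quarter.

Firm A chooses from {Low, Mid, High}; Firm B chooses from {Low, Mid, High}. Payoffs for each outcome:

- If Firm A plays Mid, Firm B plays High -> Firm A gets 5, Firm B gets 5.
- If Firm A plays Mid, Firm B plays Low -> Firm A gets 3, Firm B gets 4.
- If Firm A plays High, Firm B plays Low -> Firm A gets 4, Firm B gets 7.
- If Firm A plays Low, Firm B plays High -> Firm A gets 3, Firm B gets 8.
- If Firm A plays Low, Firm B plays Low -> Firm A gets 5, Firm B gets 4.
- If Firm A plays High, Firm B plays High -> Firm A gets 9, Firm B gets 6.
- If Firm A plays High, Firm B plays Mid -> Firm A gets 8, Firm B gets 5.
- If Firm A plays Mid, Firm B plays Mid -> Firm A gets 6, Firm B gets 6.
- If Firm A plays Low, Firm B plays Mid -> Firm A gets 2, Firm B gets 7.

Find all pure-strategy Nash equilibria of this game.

(Low, Low): Firm B can switch to Mid (4 → 7). Not NE.
(Low, Mid): Firm A can switch to Mid (2 → 6). Not NE.
(Low, High): Firm A can switch to Mid (3 → 5). Not NE.
(Mid, Low): Firm A can switch to Low (3 → 5). Not NE.
(Mid, Mid): Firm A can switch to High (6 → 8). Not NE.
(Mid, High): Firm A can switch to High (5 → 9). Not NE.
(High, Low): Firm A can switch to Low (4 → 5). Not NE.
(High, Mid): Firm B can switch to Low (5 → 7). Not NE.
(The remaining 1 profile has a profitable deviation by the same check.)

No pure-strategy Nash equilibrium.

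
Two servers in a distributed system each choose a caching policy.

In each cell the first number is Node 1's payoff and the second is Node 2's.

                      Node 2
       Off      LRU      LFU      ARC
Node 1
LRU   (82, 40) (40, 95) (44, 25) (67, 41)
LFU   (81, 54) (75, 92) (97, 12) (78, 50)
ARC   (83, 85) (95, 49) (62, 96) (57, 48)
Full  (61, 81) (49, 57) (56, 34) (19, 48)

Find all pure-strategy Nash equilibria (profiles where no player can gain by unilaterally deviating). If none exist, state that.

none

Mark each player's best response to every combination of opponents' strategies; a profile where every player is best-responding is a pure Nash equilibrium.
Node 1 against Off: payoffs 82, 81, 83, 61 → best response ARC.
Node 1 against LRU: payoffs 40, 75, 95, 49 → best response ARC.
Node 1 against LFU: payoffs 44, 97, 62, 56 → best response LFU.
Node 1 against ARC: payoffs 67, 78, 57, 19 → best response LFU.
Node 2 against LRU: payoffs 40, 95, 25, 41 → best response LRU.
Node 2 against LFU: payoffs 54, 92, 12, 50 → best response LRU.
Node 2 against ARC: payoffs 85, 49, 96, 48 → best response LFU.
Node 2 against Full: payoffs 81, 57, 34, 48 → best response Off.
No profile is a mutual best response for all players.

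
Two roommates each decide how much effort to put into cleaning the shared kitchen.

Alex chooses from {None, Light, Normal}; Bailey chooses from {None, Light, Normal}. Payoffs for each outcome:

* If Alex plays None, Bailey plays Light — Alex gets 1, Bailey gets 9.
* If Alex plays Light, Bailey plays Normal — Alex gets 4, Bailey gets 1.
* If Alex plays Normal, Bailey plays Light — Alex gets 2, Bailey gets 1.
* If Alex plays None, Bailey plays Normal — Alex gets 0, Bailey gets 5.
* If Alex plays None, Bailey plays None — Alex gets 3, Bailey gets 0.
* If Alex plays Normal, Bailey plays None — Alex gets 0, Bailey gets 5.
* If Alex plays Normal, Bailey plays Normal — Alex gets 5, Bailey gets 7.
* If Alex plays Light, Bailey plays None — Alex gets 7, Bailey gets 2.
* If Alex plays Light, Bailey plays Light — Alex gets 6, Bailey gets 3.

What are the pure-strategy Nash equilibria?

Mark each player's best response to every combination of opponents' strategies; a profile where every player is best-responding is a pure Nash equilibrium.
Alex against None: payoffs 3, 7, 0 → best response Light.
Alex against Light: payoffs 1, 6, 2 → best response Light.
Alex against Normal: payoffs 0, 4, 5 → best response Normal.
Bailey against None: payoffs 0, 9, 5 → best response Light.
Bailey against Light: payoffs 2, 3, 1 → best response Light.
Bailey against Normal: payoffs 5, 1, 7 → best response Normal.
Mutual best responses: (Light, Light); (Normal, Normal).

(Light, Light); (Normal, Normal)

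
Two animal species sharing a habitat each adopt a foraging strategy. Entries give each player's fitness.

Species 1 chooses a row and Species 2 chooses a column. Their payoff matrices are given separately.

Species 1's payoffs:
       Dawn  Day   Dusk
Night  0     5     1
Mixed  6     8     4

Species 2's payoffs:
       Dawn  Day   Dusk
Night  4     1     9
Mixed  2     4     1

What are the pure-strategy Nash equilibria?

Species 1 against Dawn: payoffs 0, 6 → best response Mixed.
Species 1 against Day: payoffs 5, 8 → best response Mixed.
Species 1 against Dusk: payoffs 1, 4 → best response Mixed.
Species 2 against Night: payoffs 4, 1, 9 → best response Dusk.
Species 2 against Mixed: payoffs 2, 4, 1 → best response Day.
Mutual best responses: (Mixed, Day).

Pure NE: (Mixed, Day)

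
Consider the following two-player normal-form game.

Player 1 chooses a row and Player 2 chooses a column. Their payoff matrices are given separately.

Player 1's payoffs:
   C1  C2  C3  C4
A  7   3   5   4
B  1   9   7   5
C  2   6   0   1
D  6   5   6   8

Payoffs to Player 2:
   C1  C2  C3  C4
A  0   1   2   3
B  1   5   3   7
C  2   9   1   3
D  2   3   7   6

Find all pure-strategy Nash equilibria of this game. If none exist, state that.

(A, C1): Player 2 can switch to C2 (0 → 1). Not NE.
(A, C2): Player 1 can switch to B (3 → 9). Not NE.
(A, C3): Player 1 can switch to B (5 → 7). Not NE.
(A, C4): Player 1 can switch to B (4 → 5). Not NE.
(B, C1): Player 1 can switch to A (1 → 7). Not NE.
(B, C2): Player 2 can switch to C4 (5 → 7). Not NE.
(The remaining 10 profiles each have a profitable deviation by the same check.)

This game has no pure Nash equilibrium.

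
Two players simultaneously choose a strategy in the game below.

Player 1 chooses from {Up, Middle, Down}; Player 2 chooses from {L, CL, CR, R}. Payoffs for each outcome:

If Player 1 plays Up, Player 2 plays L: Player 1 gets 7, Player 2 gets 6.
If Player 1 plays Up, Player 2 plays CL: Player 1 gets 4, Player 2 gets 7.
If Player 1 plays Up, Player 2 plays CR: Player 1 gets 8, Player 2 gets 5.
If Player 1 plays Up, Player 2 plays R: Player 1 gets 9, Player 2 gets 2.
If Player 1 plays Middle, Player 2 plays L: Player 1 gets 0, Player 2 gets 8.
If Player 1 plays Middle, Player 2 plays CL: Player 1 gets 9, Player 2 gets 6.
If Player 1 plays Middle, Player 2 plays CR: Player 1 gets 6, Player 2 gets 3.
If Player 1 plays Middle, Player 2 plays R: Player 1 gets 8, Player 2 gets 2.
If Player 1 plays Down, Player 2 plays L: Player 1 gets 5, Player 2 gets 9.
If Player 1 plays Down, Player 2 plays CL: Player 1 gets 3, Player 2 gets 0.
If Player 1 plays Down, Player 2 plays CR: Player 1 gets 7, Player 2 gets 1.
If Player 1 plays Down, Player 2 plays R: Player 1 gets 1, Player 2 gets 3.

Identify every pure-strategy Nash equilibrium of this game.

(Up, L): Player 2 can switch to CL (6 → 7). Not NE.
(Up, CL): Player 1 can switch to Middle (4 → 9). Not NE.
(Up, CR): Player 2 can switch to L (5 → 6). Not NE.
(Up, R): Player 2 can switch to L (2 → 6). Not NE.
(Middle, L): Player 1 can switch to Up (0 → 7). Not NE.
(Middle, CL): Player 2 can switch to L (6 → 8). Not NE.
(Middle, CR): Player 1 can switch to Up (6 → 8). Not NE.
(Middle, R): Player 1 can switch to Up (8 → 9). Not NE.
(Down, L): Player 1 can switch to Up (5 → 7). Not NE.
(Down, CL): Player 1 can switch to Up (3 → 4). Not NE.
(Down, CR): Player 1 can switch to Up (7 → 8). Not NE.
(Down, R): Player 1 can switch to Up (1 → 9). Not NE.

none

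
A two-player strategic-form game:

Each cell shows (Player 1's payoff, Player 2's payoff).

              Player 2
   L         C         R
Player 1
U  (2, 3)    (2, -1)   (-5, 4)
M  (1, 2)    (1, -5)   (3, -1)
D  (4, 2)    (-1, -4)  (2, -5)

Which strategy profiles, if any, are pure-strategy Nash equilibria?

Mark each player's best response to every combination of opponents' strategies; a profile where every player is best-responding is a pure Nash equilibrium.
Player 1 against L: payoffs 2, 1, 4 → best response D.
Player 1 against C: payoffs 2, 1, -1 → best response U.
Player 1 against R: payoffs -5, 3, 2 → best response M.
Player 2 against U: payoffs 3, -1, 4 → best response R.
Player 2 against M: payoffs 2, -5, -1 → best response L.
Player 2 against D: payoffs 2, -4, -5 → best response L.
Mutual best responses: (D, L).

(D, L)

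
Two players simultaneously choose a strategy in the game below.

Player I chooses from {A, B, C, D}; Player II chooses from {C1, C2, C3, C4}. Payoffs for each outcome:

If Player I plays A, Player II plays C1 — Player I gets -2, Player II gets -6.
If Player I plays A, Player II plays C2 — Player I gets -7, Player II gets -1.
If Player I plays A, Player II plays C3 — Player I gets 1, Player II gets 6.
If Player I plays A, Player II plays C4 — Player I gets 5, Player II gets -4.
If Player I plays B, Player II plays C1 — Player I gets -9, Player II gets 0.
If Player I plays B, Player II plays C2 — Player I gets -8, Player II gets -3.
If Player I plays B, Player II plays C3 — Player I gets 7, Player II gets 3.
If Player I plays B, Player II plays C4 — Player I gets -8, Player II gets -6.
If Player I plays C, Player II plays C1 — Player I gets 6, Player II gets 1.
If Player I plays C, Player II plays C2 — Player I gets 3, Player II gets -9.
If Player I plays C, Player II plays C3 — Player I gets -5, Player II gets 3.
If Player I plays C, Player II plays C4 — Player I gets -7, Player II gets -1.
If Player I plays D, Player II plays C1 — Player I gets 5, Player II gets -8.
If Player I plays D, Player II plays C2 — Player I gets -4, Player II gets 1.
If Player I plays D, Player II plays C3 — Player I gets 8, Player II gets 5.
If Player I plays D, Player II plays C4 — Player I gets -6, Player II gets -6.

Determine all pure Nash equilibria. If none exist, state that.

(A, C1): Player I can switch to C (-2 → 6). Not NE.
(A, C2): Player I can switch to C (-7 → 3). Not NE.
(A, C3): Player I can switch to B (1 → 7). Not NE.
(A, C4): Player II can switch to C2 (-4 → -1). Not NE.
(B, C1): Player I can switch to A (-9 → -2). Not NE.
(B, C2): Player I can switch to A (-8 → -7). Not NE.
(B, C3): Player I can switch to D (7 → 8). Not NE.
(B, C4): Player I can switch to A (-8 → 5). Not NE.
(D, C3): Player I gets 8, best alternative 7; Player II gets 5, best alternative 1. No profitable deviation — NE.
(The remaining 7 profiles each have a profitable deviation by the same check.)

(D, C3)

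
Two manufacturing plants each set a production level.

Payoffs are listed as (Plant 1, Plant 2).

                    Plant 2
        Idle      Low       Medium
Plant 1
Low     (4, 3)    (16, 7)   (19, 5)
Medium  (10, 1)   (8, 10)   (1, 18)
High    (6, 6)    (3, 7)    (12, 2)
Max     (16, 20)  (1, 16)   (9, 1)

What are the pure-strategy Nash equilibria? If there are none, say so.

For each player, find the best response to each opponent profile; mutual best responses are the pure NE.
Plant 1 against Idle: payoffs 4, 10, 6, 16 → best response Max.
Plant 1 against Low: payoffs 16, 8, 3, 1 → best response Low.
Plant 1 against Medium: payoffs 19, 1, 12, 9 → best response Low.
Plant 2 against Low: payoffs 3, 7, 5 → best response Low.
Plant 2 against Medium: payoffs 1, 10, 18 → best response Medium.
Plant 2 against High: payoffs 6, 7, 2 → best response Low.
Plant 2 against Max: payoffs 20, 16, 1 → best response Idle.
Mutual best responses: (Low, Low); (Max, Idle).

(Low, Low), (Max, Idle)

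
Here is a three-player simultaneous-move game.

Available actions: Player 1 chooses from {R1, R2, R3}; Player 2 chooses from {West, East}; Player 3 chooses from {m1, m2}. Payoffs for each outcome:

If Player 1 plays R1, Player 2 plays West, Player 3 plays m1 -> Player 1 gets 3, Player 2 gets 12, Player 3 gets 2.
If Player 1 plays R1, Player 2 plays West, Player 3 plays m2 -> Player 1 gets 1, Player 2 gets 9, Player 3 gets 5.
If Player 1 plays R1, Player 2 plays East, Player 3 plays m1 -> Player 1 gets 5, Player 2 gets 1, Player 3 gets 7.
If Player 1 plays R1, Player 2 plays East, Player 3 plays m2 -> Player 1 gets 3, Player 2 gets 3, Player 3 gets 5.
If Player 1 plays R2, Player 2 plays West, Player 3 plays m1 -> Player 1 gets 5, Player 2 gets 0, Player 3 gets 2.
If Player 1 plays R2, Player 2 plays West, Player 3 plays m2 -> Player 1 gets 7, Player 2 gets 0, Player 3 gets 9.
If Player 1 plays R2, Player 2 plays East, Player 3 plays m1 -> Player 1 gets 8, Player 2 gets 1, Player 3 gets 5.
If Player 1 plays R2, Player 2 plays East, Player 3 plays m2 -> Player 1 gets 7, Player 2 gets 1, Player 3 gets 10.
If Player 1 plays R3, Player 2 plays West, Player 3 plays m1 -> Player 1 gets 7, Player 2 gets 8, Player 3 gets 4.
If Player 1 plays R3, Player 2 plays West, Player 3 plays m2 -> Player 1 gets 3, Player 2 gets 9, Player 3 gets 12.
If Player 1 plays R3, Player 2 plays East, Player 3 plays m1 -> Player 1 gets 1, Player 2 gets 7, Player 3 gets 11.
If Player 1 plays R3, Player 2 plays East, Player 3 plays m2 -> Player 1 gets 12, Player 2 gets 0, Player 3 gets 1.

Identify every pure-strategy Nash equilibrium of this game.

(R1, West, m1): Player 1 can switch to R2 (3 → 5). Not NE.
(R1, West, m2): Player 1 can switch to R2 (1 → 7). Not NE.
(R1, East, m1): Player 1 can switch to R2 (5 → 8). Not NE.
(R1, East, m2): Player 1 can switch to R2 (3 → 7). Not NE.
(R2, West, m1): Player 1 can switch to R3 (5 → 7). Not NE.
(R2, West, m2): Player 2 can switch to East (0 → 1). Not NE.
(R2, East, m1): Player 3 can switch to m2 (5 → 10). Not NE.
(R2, East, m2): Player 1 can switch to R3 (7 → 12). Not NE.
(R3, West, m1): Player 3 can switch to m2 (4 → 12). Not NE.
(R3, West, m2): Player 1 can switch to R2 (3 → 7). Not NE.
(R3, East, m1): Player 1 can switch to R1 (1 → 5). Not NE.
(R3, East, m2): Player 2 can switch to West (0 → 9). Not NE.

No pure-strategy Nash equilibrium.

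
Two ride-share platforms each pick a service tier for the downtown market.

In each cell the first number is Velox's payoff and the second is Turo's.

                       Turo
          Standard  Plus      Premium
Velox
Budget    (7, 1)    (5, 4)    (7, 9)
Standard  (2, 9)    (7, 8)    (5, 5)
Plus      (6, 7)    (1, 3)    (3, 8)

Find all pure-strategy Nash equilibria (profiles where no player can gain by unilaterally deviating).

The unique pure-strategy Nash equilibrium is (Budget, Premium).

Velox against Standard: payoffs 7, 2, 6 → best response Budget.
Velox against Plus: payoffs 5, 7, 1 → best response Standard.
Velox against Premium: payoffs 7, 5, 3 → best response Budget.
Turo against Budget: payoffs 1, 4, 9 → best response Premium.
Turo against Standard: payoffs 9, 8, 5 → best response Standard.
Turo against Plus: payoffs 7, 3, 8 → best response Premium.
Mutual best responses: (Budget, Premium).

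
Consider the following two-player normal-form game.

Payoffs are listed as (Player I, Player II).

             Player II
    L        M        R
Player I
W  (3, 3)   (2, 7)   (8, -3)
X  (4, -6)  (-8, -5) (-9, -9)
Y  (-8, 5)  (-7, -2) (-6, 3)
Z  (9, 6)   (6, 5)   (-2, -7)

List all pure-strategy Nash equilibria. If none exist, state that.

For each strategy profile, look for a profitable unilateral deviation.
(W, L): Player I can switch to X (3 → 4). Not NE.
(W, M): Player I can switch to Z (2 → 6). Not NE.
(W, R): Player II can switch to L (-3 → 3). Not NE.
(X, L): Player I can switch to Z (4 → 9). Not NE.
(X, M): Player I can switch to W (-8 → 2). Not NE.
(X, R): Player I can switch to W (-9 → 8). Not NE.
(Y, L): Player I can switch to W (-8 → 3). Not NE.
(Y, M): Player I can switch to W (-7 → 2). Not NE.
(Y, R): Player I can switch to W (-6 → 8). Not NE.
(Z, L): Player I gets 9, best alternative 4; Player II gets 6, best alternative 5. No profitable deviation — NE.
(Z, M): Player II can switch to L (5 → 6). Not NE.
(The remaining 1 profile has a profitable deviation by the same check.)

Pure NE: (Z, L)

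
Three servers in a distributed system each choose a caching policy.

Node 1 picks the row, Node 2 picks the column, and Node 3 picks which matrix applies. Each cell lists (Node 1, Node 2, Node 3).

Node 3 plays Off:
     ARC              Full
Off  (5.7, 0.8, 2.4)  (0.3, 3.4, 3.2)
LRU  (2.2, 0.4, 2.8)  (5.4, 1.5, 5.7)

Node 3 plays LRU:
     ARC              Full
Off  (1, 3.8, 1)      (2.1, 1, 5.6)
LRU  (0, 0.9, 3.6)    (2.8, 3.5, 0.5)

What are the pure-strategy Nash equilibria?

Node 1 against (ARC, Off): payoffs 5.7, 2.2 → best response Off.
Node 1 against (ARC, LRU): payoffs 1, 0 → best response Off.
Node 1 against (Full, Off): payoffs 0.3, 5.4 → best response LRU.
Node 1 against (Full, LRU): payoffs 2.1, 2.8 → best response LRU.
Node 2 against (Off, Off): payoffs 0.8, 3.4 → best response Full.
Node 2 against (Off, LRU): payoffs 3.8, 1 → best response ARC.
Node 2 against (LRU, Off): payoffs 0.4, 1.5 → best response Full.
Node 2 against (LRU, LRU): payoffs 0.9, 3.5 → best response Full.
Node 3 against (Off, ARC): payoffs 2.4, 1 → best response Off.
Node 3 against (Off, Full): payoffs 3.2, 5.6 → best response LRU.
Node 3 against (LRU, ARC): payoffs 2.8, 3.6 → best response LRU.
Node 3 against (LRU, Full): payoffs 5.7, 0.5 → best response Off.
Mutual best responses: (LRU, Full, Off).

The unique pure-strategy Nash equilibrium is (LRU, Full, Off).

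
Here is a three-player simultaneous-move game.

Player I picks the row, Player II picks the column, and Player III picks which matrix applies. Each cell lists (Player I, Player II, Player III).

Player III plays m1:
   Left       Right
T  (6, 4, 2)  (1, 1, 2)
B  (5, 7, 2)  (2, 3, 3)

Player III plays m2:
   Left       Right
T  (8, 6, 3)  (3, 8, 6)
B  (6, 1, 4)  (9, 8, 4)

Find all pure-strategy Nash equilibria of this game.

Player I against (Left, m1): payoffs 6, 5 → best response T.
Player I against (Left, m2): payoffs 8, 6 → best response T.
Player I against (Right, m1): payoffs 1, 2 → best response B.
Player I against (Right, m2): payoffs 3, 9 → best response B.
Player II against (T, m1): payoffs 4, 1 → best response Left.
Player II against (T, m2): payoffs 6, 8 → best response Right.
Player II against (B, m1): payoffs 7, 3 → best response Left.
Player II against (B, m2): payoffs 1, 8 → best response Right.
Player III against (T, Left): payoffs 2, 3 → best response m2.
Player III against (T, Right): payoffs 2, 6 → best response m2.
Player III against (B, Left): payoffs 2, 4 → best response m2.
Player III against (B, Right): payoffs 3, 4 → best response m2.
Mutual best responses: (B, Right, m2).

Pure NE: (B, Right, m2)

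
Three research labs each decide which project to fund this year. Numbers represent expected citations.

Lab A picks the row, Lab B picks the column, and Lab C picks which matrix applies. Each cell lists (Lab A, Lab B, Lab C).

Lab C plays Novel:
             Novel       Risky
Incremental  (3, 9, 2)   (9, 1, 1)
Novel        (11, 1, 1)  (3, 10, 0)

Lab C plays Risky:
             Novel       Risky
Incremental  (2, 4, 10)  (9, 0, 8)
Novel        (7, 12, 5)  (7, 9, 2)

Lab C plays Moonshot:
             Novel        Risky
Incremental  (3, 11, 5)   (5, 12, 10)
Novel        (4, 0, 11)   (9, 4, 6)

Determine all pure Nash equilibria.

Lab A against (Novel, Novel): payoffs 3, 11 → best response Novel.
Lab A against (Novel, Risky): payoffs 2, 7 → best response Novel.
Lab A against (Novel, Moonshot): payoffs 3, 4 → best response Novel.
Lab A against (Risky, Novel): payoffs 9, 3 → best response Incremental.
Lab A against (Risky, Risky): payoffs 9, 7 → best response Incremental.
Lab A against (Risky, Moonshot): payoffs 5, 9 → best response Novel.
Lab B against (Incremental, Novel): payoffs 9, 1 → best response Novel.
Lab B against (Incremental, Risky): payoffs 4, 0 → best response Novel.
Lab B against (Incremental, Moonshot): payoffs 11, 12 → best response Risky.
Lab B against (Novel, Novel): payoffs 1, 10 → best response Risky.
Lab B against (Novel, Risky): payoffs 12, 9 → best response Novel.
Lab B against (Novel, Moonshot): payoffs 0, 4 → best response Risky.
Lab C against (Incremental, Novel): payoffs 2, 10, 5 → best response Risky.
Lab C against (Incremental, Risky): payoffs 1, 8, 10 → best response Moonshot.
Lab C against (Novel, Novel): payoffs 1, 5, 11 → best response Moonshot.
Lab C against (Novel, Risky): payoffs 0, 2, 6 → best response Moonshot.
Mutual best responses: (Novel, Risky, Moonshot).

The unique pure-strategy Nash equilibrium is (Novel, Risky, Moonshot).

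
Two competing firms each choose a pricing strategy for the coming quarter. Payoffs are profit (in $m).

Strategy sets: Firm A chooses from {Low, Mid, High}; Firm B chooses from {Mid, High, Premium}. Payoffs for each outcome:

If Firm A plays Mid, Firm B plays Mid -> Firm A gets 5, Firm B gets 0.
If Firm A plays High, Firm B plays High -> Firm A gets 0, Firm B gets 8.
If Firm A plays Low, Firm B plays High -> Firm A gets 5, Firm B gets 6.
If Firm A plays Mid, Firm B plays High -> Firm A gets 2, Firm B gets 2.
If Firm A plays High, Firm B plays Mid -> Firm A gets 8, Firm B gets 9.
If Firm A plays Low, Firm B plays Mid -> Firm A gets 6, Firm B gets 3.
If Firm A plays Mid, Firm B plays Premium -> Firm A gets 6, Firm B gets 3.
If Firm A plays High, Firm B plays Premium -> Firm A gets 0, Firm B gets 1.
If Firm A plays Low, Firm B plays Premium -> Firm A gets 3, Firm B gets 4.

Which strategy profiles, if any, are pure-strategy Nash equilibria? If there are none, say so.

(Low, Mid): Firm A can switch to High (6 → 8). Not NE.
(Low, High): Firm A gets 5, best alternative 2; Firm B gets 6, best alternative 4. No profitable deviation — NE.
(Low, Premium): Firm A can switch to Mid (3 → 6). Not NE.
(Mid, Mid): Firm A can switch to Low (5 → 6). Not NE.
(Mid, High): Firm A can switch to Low (2 → 5). Not NE.
(Mid, Premium): Firm A gets 6, best alternative 3; Firm B gets 3, best alternative 2. No profitable deviation — NE.
(High, Mid): Firm A gets 8, best alternative 6; Firm B gets 9, best alternative 8. No profitable deviation — NE.
(High, High): Firm A can switch to Low (0 → 5). Not NE.
(High, Premium): Firm A can switch to Low (0 → 3). Not NE.

(Low, High), (Mid, Premium), (High, Mid)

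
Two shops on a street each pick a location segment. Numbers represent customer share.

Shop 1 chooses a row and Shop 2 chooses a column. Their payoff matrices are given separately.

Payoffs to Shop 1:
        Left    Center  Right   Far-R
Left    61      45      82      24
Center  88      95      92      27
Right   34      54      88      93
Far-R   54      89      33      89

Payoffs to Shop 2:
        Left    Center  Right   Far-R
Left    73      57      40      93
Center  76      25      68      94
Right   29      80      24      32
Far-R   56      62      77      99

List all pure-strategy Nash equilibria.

For each player, find the best response to each opponent profile; mutual best responses are the pure NE.
Shop 1 against Left: payoffs 61, 88, 34, 54 → best response Center.
Shop 1 against Center: payoffs 45, 95, 54, 89 → best response Center.
Shop 1 against Right: payoffs 82, 92, 88, 33 → best response Center.
Shop 1 against Far-R: payoffs 24, 27, 93, 89 → best response Right.
Shop 2 against Left: payoffs 73, 57, 40, 93 → best response Far-R.
Shop 2 against Center: payoffs 76, 25, 68, 94 → best response Far-R.
Shop 2 against Right: payoffs 29, 80, 24, 32 → best response Center.
Shop 2 against Far-R: payoffs 56, 62, 77, 99 → best response Far-R.
No profile is a mutual best response for all players.

none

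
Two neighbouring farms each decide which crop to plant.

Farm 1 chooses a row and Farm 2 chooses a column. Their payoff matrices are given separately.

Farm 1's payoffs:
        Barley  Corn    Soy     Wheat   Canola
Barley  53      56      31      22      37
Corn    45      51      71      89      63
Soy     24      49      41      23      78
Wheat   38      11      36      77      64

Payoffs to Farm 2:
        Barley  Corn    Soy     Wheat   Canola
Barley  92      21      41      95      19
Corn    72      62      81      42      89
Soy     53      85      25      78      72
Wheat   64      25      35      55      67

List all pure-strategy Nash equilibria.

Check each profile: it is a Nash equilibrium iff no player can strictly gain by switching unilaterally.
(Barley, Barley): Farm 2 can switch to Wheat (92 → 95). Not NE.
(Barley, Corn): Farm 2 can switch to Barley (21 → 92). Not NE.
(Barley, Soy): Farm 1 can switch to Corn (31 → 71). Not NE.
(Barley, Wheat): Farm 1 can switch to Corn (22 → 89). Not NE.
(Barley, Canola): Farm 1 can switch to Corn (37 → 63). Not NE.
(Corn, Barley): Farm 1 can switch to Barley (45 → 53). Not NE.
(Corn, Corn): Farm 1 can switch to Barley (51 → 56). Not NE.
(Corn, Soy): Farm 2 can switch to Canola (81 → 89). Not NE.
(Corn, Wheat): Farm 2 can switch to Barley (42 → 72). Not NE.
(Corn, Canola): Farm 1 can switch to Soy (63 → 78). Not NE.
(The remaining 10 profiles each have a profitable deviation by the same check.)

This game has no pure Nash equilibrium.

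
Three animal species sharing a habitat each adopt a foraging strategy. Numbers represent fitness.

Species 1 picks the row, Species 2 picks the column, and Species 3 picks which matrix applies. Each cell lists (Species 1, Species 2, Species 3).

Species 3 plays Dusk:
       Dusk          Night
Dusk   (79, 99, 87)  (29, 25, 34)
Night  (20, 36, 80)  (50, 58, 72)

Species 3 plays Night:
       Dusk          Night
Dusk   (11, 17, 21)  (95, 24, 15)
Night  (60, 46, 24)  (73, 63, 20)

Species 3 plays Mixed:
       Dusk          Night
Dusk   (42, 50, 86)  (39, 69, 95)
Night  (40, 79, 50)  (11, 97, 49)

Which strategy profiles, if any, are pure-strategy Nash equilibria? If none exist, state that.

For each strategy profile, look for a profitable unilateral deviation.
(Dusk, Dusk, Dusk): Species 1 gets 79, best alternative 20; Species 2 gets 99, best alternative 25; Species 3 gets 87, best alternative 86. No profitable deviation — NE.
(Dusk, Dusk, Night): Species 1 can switch to Night (11 → 60). Not NE.
(Dusk, Dusk, Mixed): Species 2 can switch to Night (50 → 69). Not NE.
(Dusk, Night, Dusk): Species 1 can switch to Night (29 → 50). Not NE.
(Dusk, Night, Night): Species 3 can switch to Dusk (15 → 34). Not NE.
(Dusk, Night, Mixed): Species 1 gets 39, best alternative 11; Species 2 gets 69, best alternative 50; Species 3 gets 95, best alternative 34. No profitable deviation — NE.
(Night, Dusk, Dusk): Species 1 can switch to Dusk (20 → 79). Not NE.
(Night, Dusk, Night): Species 2 can switch to Night (46 → 63). Not NE.
(Night, Night, Dusk): Species 1 gets 50, best alternative 29; Species 2 gets 58, best alternative 36; Species 3 gets 72, best alternative 49. No profitable deviation — NE.
(The remaining 3 profiles each have a profitable deviation by the same check.)

Pure-strategy Nash equilibria: (Dusk, Dusk, Dusk) and (Dusk, Night, Mixed) and (Night, Night, Dusk)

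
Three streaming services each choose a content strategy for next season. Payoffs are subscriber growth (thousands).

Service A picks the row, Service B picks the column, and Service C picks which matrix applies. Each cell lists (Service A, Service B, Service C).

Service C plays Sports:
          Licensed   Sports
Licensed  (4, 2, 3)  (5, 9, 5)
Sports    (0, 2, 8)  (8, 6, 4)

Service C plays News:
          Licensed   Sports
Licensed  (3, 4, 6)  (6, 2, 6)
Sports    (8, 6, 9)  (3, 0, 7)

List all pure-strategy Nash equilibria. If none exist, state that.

The unique pure-strategy Nash equilibrium is (Sports, Licensed, News).

Service A against (Licensed, Sports): payoffs 4, 0 → best response Licensed.
Service A against (Licensed, News): payoffs 3, 8 → best response Sports.
Service A against (Sports, Sports): payoffs 5, 8 → best response Sports.
Service A against (Sports, News): payoffs 6, 3 → best response Licensed.
Service B against (Licensed, Sports): payoffs 2, 9 → best response Sports.
Service B against (Licensed, News): payoffs 4, 2 → best response Licensed.
Service B against (Sports, Sports): payoffs 2, 6 → best response Sports.
Service B against (Sports, News): payoffs 6, 0 → best response Licensed.
Service C against (Licensed, Licensed): payoffs 3, 6 → best response News.
Service C against (Licensed, Sports): payoffs 5, 6 → best response News.
Service C against (Sports, Licensed): payoffs 8, 9 → best response News.
Service C against (Sports, Sports): payoffs 4, 7 → best response News.
Mutual best responses: (Sports, Licensed, News).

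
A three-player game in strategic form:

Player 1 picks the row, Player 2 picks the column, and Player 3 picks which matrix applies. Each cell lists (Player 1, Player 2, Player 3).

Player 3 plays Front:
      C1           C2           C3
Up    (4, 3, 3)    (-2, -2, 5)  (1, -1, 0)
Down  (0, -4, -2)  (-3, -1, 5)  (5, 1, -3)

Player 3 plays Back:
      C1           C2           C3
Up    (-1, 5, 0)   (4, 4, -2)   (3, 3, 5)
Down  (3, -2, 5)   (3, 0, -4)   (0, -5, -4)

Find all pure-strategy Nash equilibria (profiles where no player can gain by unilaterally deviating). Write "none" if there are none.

Mark each player's best response to every combination of opponents' strategies; a profile where every player is best-responding is a pure Nash equilibrium.
Player 1 against (C1, Front): payoffs 4, 0 → best response Up.
Player 1 against (C1, Back): payoffs -1, 3 → best response Down.
Player 1 against (C2, Front): payoffs -2, -3 → best response Up.
Player 1 against (C2, Back): payoffs 4, 3 → best response Up.
Player 1 against (C3, Front): payoffs 1, 5 → best response Down.
Player 1 against (C3, Back): payoffs 3, 0 → best response Up.
Player 2 against (Up, Front): payoffs 3, -2, -1 → best response C1.
Player 2 against (Up, Back): payoffs 5, 4, 3 → best response C1.
Player 2 against (Down, Front): payoffs -4, -1, 1 → best response C3.
Player 2 against (Down, Back): payoffs -2, 0, -5 → best response C2.
Player 3 against (Up, C1): payoffs 3, 0 → best response Front.
Player 3 against (Up, C2): payoffs 5, -2 → best response Front.
Player 3 against (Up, C3): payoffs 0, 5 → best response Back.
Player 3 against (Down, C1): payoffs -2, 5 → best response Back.
Player 3 against (Down, C2): payoffs 5, -4 → best response Front.
Player 3 against (Down, C3): payoffs -3, -4 → best response Front.
Mutual best responses: (Up, C1, Front); (Down, C3, Front).

Pure-strategy Nash equilibria: (Up, C1, Front), (Down, C3, Front)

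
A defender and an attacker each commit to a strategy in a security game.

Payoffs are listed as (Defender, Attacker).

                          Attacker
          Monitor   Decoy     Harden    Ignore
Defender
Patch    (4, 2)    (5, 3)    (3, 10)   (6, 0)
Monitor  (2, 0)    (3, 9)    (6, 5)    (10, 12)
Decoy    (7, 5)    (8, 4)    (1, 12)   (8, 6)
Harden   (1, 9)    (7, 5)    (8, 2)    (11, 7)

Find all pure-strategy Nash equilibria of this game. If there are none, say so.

none

For each player, find the best response to each opponent profile; mutual best responses are the pure NE.
Defender against Monitor: payoffs 4, 2, 7, 1 → best response Decoy.
Defender against Decoy: payoffs 5, 3, 8, 7 → best response Decoy.
Defender against Harden: payoffs 3, 6, 1, 8 → best response Harden.
Defender against Ignore: payoffs 6, 10, 8, 11 → best response Harden.
Attacker against Patch: payoffs 2, 3, 10, 0 → best response Harden.
Attacker against Monitor: payoffs 0, 9, 5, 12 → best response Ignore.
Attacker against Decoy: payoffs 5, 4, 12, 6 → best response Harden.
Attacker against Harden: payoffs 9, 5, 2, 7 → best response Monitor.
No profile is a mutual best response for all players.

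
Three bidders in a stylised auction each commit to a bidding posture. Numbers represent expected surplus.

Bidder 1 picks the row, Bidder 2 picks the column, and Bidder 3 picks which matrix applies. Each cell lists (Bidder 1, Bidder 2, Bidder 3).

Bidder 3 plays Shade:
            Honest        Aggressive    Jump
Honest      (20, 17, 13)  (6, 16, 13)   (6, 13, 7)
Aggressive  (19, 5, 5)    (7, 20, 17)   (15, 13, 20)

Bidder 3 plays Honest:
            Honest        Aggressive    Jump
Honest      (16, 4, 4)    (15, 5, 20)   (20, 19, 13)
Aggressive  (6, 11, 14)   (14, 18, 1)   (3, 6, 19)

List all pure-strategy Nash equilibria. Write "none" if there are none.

Bidder 1 against (Honest, Shade): payoffs 20, 19 → best response Honest.
Bidder 1 against (Honest, Honest): payoffs 16, 6 → best response Honest.
Bidder 1 against (Aggressive, Shade): payoffs 6, 7 → best response Aggressive.
Bidder 1 against (Aggressive, Honest): payoffs 15, 14 → best response Honest.
Bidder 1 against (Jump, Shade): payoffs 6, 15 → best response Aggressive.
Bidder 1 against (Jump, Honest): payoffs 20, 3 → best response Honest.
Bidder 2 against (Honest, Shade): payoffs 17, 16, 13 → best response Honest.
Bidder 2 against (Honest, Honest): payoffs 4, 5, 19 → best response Jump.
Bidder 2 against (Aggressive, Shade): payoffs 5, 20, 13 → best response Aggressive.
Bidder 2 against (Aggressive, Honest): payoffs 11, 18, 6 → best response Aggressive.
Bidder 3 against (Honest, Honest): payoffs 13, 4 → best response Shade.
Bidder 3 against (Honest, Aggressive): payoffs 13, 20 → best response Honest.
Bidder 3 against (Honest, Jump): payoffs 7, 13 → best response Honest.
Bidder 3 against (Aggressive, Honest): payoffs 5, 14 → best response Honest.
Bidder 3 against (Aggressive, Aggressive): payoffs 17, 1 → best response Shade.
Bidder 3 against (Aggressive, Jump): payoffs 20, 19 → best response Shade.
Mutual best responses: (Honest, Honest, Shade); (Honest, Jump, Honest); (Aggressive, Aggressive, Shade).

The pure Nash equilibria are (Honest, Honest, Shade), (Honest, Jump, Honest), (Aggressive, Aggressive, Shade).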